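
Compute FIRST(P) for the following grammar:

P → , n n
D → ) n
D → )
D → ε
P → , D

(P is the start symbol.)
{ ',' }

To compute FIRST(P), examine every production with P on the left-hand side, reading each right-hand side left to right until a non-nullable symbol is reached.

From P → , n n:
  - ',' is a terminal: add ',' and stop
From P → , D:
  - ',' is a terminal: add ',' and stop

Collecting: FIRST(P) = { ',' }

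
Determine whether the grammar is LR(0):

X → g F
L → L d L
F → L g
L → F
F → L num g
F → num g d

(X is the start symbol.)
Augment with X' → X and build the canonical LR(0) collection (I0 = CLOSURE({[X' → . X]}), then GOTO on every symbol after a dot until no new states appear). It has 14 states:
  I0: { [X → . g F], [X' → . X] }  — shift
  I1: { [X' → X .] }  — accept
  I2: { [F → . L g], [F → . L num g], [F → . num g d], [L → . F], [L → . L d L], [X → g . F] }  — shift
  I3: { [L → F .], [X → g F .] }  — 2 reduces
  I4: { [F → L . g], [F → L . num g], [L → L . d L] }  — shift
  I5: { [F → num . g d] }  — shift
  I6: { [F → num g . d] }  — shift
  I7: { [F → num g d .] }  — reduce
  I8: { [F → . L g], [F → . L num g], [F → . num g d], [L → . F], [L → . L d L], [L → L d . L] }  — shift
  I9: { [F → L g .] }  — reduce
  I10: { [F → L num . g] }  — shift
  I11: { [F → L num g .] }  — reduce
  I12: { [L → F .] }  — reduce
  I13: { [F → L . g], [F → L . num g], [L → L . d L], [L → L d L .] }  — shift, reduce

Conflict in state I3:
  Reduce-reduce conflict: [L → F .] and [X → g F .]
So the grammar is NOT LR(0).

Answer: No. Reduce-reduce conflict: [L → F .] and [X → g F .]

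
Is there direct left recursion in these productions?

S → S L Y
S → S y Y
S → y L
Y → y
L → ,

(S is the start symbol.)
S → S L Y: LEFT RECURSIVE (starts with S)
S → S y Y: LEFT RECURSIVE (starts with S)
S → y L: starts with y
Y → y: starts with y
L → ,: starts with ','

The grammar has direct left recursion on: S.

Answer: Yes, S is left-recursive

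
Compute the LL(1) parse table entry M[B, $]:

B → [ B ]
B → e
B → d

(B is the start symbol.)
To find M[B, $], we find productions for B where $ is in the predict set (PREDICT(N → α) = (FIRST(α) \ {ε}) ∪ (FOLLOW(N) if α ⇒* ε)).

B → [ B ]: PREDICT = { '[' }
B → e: PREDICT = { 'e' }
B → d: PREDICT = { 'd' }

M[B, $] is empty (no production applies)

Answer: Empty (error entry)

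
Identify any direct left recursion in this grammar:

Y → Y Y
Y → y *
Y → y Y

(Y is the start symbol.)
Yes, Y is left-recursive

Y → Y Y: LEFT RECURSIVE (starts with Y)
Y → y *: starts with y
Y → y Y: starts with y

The grammar has direct left recursion on: Y.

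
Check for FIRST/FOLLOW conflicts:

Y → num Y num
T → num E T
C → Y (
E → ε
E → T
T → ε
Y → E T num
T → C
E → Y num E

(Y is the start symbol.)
Nullable non-terminals: E, T.
FIRST sets used below: FIRST(T) = { 'num', ε }, FIRST(Y) = { 'num' }, FIRST(C) = { 'num' }

E: nullable alternative(s) E → ε, E → T; FOLLOW(E) = { 'num' }
  E → ε: FIRST \ {ε} = { } — disjoint from FOLLOW(E)
  E → T: FIRST \ {ε} = { 'num' } — overlaps FOLLOW(E) on { 'num' }: CONFLICT
  E → Y num E: FIRST \ {ε} = { 'num' } — overlaps FOLLOW(E) on { 'num' }: CONFLICT

T: nullable alternative(s) T → ε; FOLLOW(T) = { 'num' }
  T → num E T: FIRST \ {ε} = { 'num' } — overlaps FOLLOW(T) on { 'num' }: CONFLICT
  T → ε: FIRST \ {ε} = { } — this is the only nullable alternative, skip
  T → C: FIRST \ {ε} = { 'num' } — overlaps FOLLOW(T) on { 'num' }: CONFLICT

C, Y have no nullable alternative, so no FIRST/FOLLOW check is needed there.

So the grammar has 4 FIRST/FOLLOW conflicts (marked CONFLICT above).

Answer: Yes. T → num E T with FOLLOW(T) on { 'num' }; T → C with FOLLOW(T) on { 'num' }; E → T with FOLLOW(E) on { 'num' }; E → Y num E with FOLLOW(E) on { 'num' }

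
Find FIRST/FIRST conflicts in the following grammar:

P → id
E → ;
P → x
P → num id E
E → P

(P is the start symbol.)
No FIRST/FIRST conflicts.

FIRST sets of the non-terminals at (or reachable through a nullable prefix from) the front of some alternative:
  FIRST(P) = { 'id', 'num', 'x' }

Productions for P:
  P → id: FIRST = { 'id' }
  P → x: FIRST = { 'x' }
  P → num id E: FIRST = { 'num' }
Productions for E:
  E → ;: FIRST = { ';' }
  E → P: FIRST = { 'id', 'num', 'x' }

All alternatives of each non-terminal have pairwise disjoint FIRST sets.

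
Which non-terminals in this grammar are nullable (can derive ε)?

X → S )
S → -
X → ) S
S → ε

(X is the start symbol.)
A non-terminal is nullable if it can derive ε (the empty string): either it has an ε-production, or it has a production whose right-hand side consists entirely of nullable non-terminals.

ε-productions: S → ε
So S is immediately nullable.
No further non-terminal can be added: every production for the remaining non-terminals contains a terminal or a non-nullable non-terminal.
Nullable = { 'S' }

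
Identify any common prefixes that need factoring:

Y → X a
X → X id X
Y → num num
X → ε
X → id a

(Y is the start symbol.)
No, left-factoring is not needed

Left-factoring is needed when two productions for the same non-terminal
share a common prefix on the right-hand side.

Productions for Y:
  Y → X a
  Y → num num
Productions for X:
  X → X id X
  X → ε
  X → id a

No common prefixes found.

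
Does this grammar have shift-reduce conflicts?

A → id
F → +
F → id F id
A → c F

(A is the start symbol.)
No shift-reduce conflicts

Augment with A' → A and build the canonical LR(0) collection (I0 = CLOSURE({[A' → . A]}), then GOTO on every symbol after a dot until no new states appear). It has 9 states:
  I0: { [A → . c F], [A → . id], [A' → . A] }  — shift
  I1: { [A' → A .] }  — accept
  I2: { [A → c . F], [F → . +], [F → . id F id] }  — shift
  I3: { [A → id .] }  — reduce
  I4: { [F → + .] }  — reduce
  I5: { [A → c F .] }  — reduce
  I6: { [F → . +], [F → . id F id], [F → id . F id] }  — shift
  I7: { [F → id F . id] }  — shift
  I8: { [F → id F id .] }  — reduce

No state contains both a complete item and a shift item.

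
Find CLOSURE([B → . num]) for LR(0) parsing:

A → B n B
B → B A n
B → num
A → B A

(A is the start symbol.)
To compute CLOSURE, for each item [A → α.Bβ] where B is a non-terminal, add [B → .γ] for all productions B → γ; repeat for the newly added items until nothing changes.

Start with: [B → . num]
The dot precedes the terminal num, so nothing is added.

CLOSURE = { [B → . num] }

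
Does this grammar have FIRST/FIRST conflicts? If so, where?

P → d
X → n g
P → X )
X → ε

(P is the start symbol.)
A FIRST/FIRST conflict occurs when two productions N → α and N → β for the same non-terminal have FIRST(α) ∩ FIRST(β) ≠ ∅ (with ε ∈ FIRST of a nullable right-hand side, so two nullable alternatives also conflict).

FIRST sets of the non-terminals at (or reachable through a nullable prefix from) the front of some alternative:
  FIRST(X) = { 'n', ε }

Productions for P:
  P → d: FIRST = { 'd' }
  P → X ): FIRST = { ')', 'n' }
Productions for X:
  X → n g: FIRST = { 'n' }
  X → ε: FIRST = { ε }

All alternatives of each non-terminal have pairwise disjoint FIRST sets.

Answer: No FIRST/FIRST conflicts.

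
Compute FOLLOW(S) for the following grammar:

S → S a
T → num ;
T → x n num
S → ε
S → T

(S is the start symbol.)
{ $, 'a' }

S is the start symbol, so $ ∈ FOLLOW(S).
In S → S a: S is followed by a, add FIRST(a) \ {ε} = { 'a' }

Taking the union: FOLLOW(S) = { $, 'a' }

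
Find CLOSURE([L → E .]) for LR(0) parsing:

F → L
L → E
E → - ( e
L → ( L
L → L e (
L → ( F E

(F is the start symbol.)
{ [L → E .] }

To compute CLOSURE, for each item [A → α.Bβ] where B is a non-terminal, add [B → .γ] for all productions B → γ; repeat for the newly added items until nothing changes.

Start with: [L → E .]
The dot is at the end, so nothing is added.

CLOSURE = { [L → E .] }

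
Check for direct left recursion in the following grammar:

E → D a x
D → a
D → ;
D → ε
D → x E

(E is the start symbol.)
Direct left recursion occurs when N → N α for some non-terminal N (the right-hand side begins with the left-hand side itself).

E → D a x: starts with D
D → a: starts with a
D → ;: starts with ';'
D → ε: starts with ε
D → x E: starts with x

No direct left recursion found.

Answer: No direct left recursion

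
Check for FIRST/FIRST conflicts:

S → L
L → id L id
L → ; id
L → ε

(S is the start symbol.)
No FIRST/FIRST conflicts.

Productions for L:
  L → id L id: FIRST = { 'id' }
  L → ; id: FIRST = { ';' }
  L → ε: FIRST = { ε }
S has only one production, so no FIRST/FIRST conflict is possible there.

All alternatives of each non-terminal have pairwise disjoint FIRST sets.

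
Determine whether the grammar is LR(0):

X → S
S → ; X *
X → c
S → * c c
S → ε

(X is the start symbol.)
No. Shift-reduce conflict between [S → .] and [S → . * c c]

Augment with X' → X and build the canonical LR(0) collection (I0 = CLOSURE({[X' → . X]}), then GOTO on every symbol after a dot until no new states appear). It has 10 states:
  I0: { [S → . * c c], [S → . ; X *], [S → .], [X → . S], [X → . c], [X' → . X] }  — shift, reduce
  I1: { [S → * . c c] }  — shift
  I2: { [S → . * c c], [S → . ; X *], [S → .], [S → ; . X *], [X → . S], [X → . c] }  — shift, reduce
  I3: { [X → S .] }  — reduce
  I4: { [X' → X .] }  — accept
  I5: { [X → c .] }  — reduce
  I6: { [S → ; X . *] }  — shift
  I7: { [S → ; X * .] }  — reduce
  I8: { [S → * c . c] }  — shift
  I9: { [S → * c c .] }  — reduce

Conflict in state I0:
  Shift-reduce conflict between [S → .] and [S → . * c c]
So the grammar is NOT LR(0).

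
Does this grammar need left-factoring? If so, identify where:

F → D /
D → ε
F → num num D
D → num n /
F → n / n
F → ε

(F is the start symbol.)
No, left-factoring is not needed

Left-factoring is needed when two productions for the same non-terminal
share a common prefix on the right-hand side.

Productions for F:
  F → D /
  F → num num D
  F → n / n
  F → ε
Productions for D:
  D → ε
  D → num n /

No common prefixes found.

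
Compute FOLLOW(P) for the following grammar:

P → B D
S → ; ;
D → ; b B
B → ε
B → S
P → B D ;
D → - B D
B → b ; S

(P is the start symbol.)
To compute FOLLOW(P), find every occurrence of P on a right-hand side N → α P β: add FIRST(β) \ {ε}, and if β is empty or nullable also add FOLLOW(N). Iterate to a fixed point.

P is the start symbol, so $ ∈ FOLLOW(P).
P does not occur on any right-hand side.

Taking the union: FOLLOW(P) = { $ }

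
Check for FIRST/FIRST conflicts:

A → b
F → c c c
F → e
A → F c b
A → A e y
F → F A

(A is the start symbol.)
Yes. A → b / A → A e y on { 'b' }; A → F c b / A → A e y on { 'c', 'e' }; F → c c c / F → F A on { 'c' }; F → e / F → F A on { 'e' }

FIRST sets of the non-terminals at (or reachable through a nullable prefix from) the front of some alternative:
  FIRST(F) = { 'c', 'e' }
  FIRST(A) = { 'b', 'c', 'e' }

Productions for A:
  A → b: FIRST = { 'b' }
  A → F c b: FIRST = { 'c', 'e' }
  A → A e y: FIRST = { 'b', 'c', 'e' }
Productions for F:
  F → c c c: FIRST = { 'c' }
  F → e: FIRST = { 'e' }
  F → F A: FIRST = { 'c', 'e' }

Conflict for A: A → b and A → A e y
  Overlap: { 'b' }
Conflict for A: A → F c b and A → A e y
  Overlap: { 'c', 'e' }
Conflict for F: F → c c c and F → F A
  Overlap: { 'c' }
Conflict for F: F → e and F → F A
  Overlap: { 'e' }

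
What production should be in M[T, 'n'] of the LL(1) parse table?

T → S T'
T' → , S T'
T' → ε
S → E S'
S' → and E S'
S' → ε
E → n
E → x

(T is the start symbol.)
T → S T'

To find M[T, 'n'], we find productions for T where 'n' is in the predict set (PREDICT(N → α) = (FIRST(α) \ {ε}) ∪ (FOLLOW(N) if α ⇒* ε)).

Relevant sets:
  FIRST(S) = { 'n', 'x' }

T → S T': PREDICT = { 'n', 'x' }
  'n' is in predict set, so this production goes in M[T, 'n']

M[T, 'n'] = T → S T'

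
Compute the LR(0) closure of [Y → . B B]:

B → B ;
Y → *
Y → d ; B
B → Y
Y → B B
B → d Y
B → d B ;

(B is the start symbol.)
To compute CLOSURE, for each item [A → α.Bβ] where B is a non-terminal, add [B → .γ] for all productions B → γ; repeat for the newly added items until nothing changes.

Start with: [Y → . B B]
  [Y → . B B] has the dot before B: add [B → . B ;], [B → . Y], [B → . d Y], [B → . d B ;]
  [B → . Y] has the dot before Y: add [Y → . *], [Y → . d ; B]
No further items can be added.

CLOSURE = { [B → . B ;], [B → . Y], [B → . d B ;], [B → . d Y], [Y → . *], [Y → . B B], [Y → . d ; B] }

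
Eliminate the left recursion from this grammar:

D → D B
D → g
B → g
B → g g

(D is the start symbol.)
D → g D'
D' → B D'
D' → ε
B → g
B → g g

D is directly left-recursive. The standard transformation for
  A → A α₁ | ... | A α_m | β₁ | ... | β_n
is
  A  → β₁ A' | ... | β_n A'
  A' → α₁ A' | ... | α_m A' | ε

D → g becomes D → g D'
D → D B becomes D' → B D'
Add D' → ε

Productions for other non-terminals are unchanged:
  B → g
  B → g g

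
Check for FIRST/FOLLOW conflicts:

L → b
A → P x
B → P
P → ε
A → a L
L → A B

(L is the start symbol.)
Nullable non-terminals: B, P.
B has a nullable alternative but only one production, so nothing to check.
P has a nullable alternative but only one production, so nothing to check.

A, L have no nullable alternative, so no FIRST/FOLLOW check is needed there.

No FIRST/FOLLOW conflicts found.

Answer: No FIRST/FOLLOW conflicts.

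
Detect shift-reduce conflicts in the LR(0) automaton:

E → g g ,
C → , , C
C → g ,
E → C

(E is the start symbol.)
Augment with E' → E and build the canonical LR(0) collection (I0 = CLOSURE({[E' → . E]}), then GOTO on every symbol after a dot until no new states appear). It has 11 states:
  I0: { [C → . , , C], [C → . g ,], [E → . C], [E → . g g ,], [E' → . E] }  — shift
  I1: { [C → , . , C] }  — shift
  I2: { [E → C .] }  — reduce
  I3: { [E' → E .] }  — accept
  I4: { [C → g . ,], [E → g . g ,] }  — shift
  I5: { [C → g , .] }  — reduce
  I6: { [E → g g . ,] }  — shift
  I7: { [E → g g , .] }  — reduce
  I8: { [C → , , . C], [C → . , , C], [C → . g ,] }  — shift
  I9: { [C → , , C .] }  — reduce
  I10: { [C → g . ,] }  — shift

No state contains both a complete item and a shift item.

Answer: No shift-reduce conflicts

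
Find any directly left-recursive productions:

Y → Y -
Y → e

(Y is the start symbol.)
Yes, Y is left-recursive

Y → Y -: LEFT RECURSIVE (starts with Y)
Y → e: starts with e

The grammar has direct left recursion on: Y.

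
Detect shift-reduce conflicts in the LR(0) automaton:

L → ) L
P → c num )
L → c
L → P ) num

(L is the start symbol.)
A shift-reduce conflict occurs when an LR(0) state has both:
  - a complete (reduce) item [A → α .] (dot at the end), and
  - a shift item [B → β . c γ] (dot before a terminal).

Augment with L' → L and build the canonical LR(0) collection (I0 = CLOSURE({[L' → . L]}), then GOTO on every symbol after a dot until no new states appear). It has 10 states:
  I0: { [L → . ) L], [L → . P ) num], [L → . c], [L' → . L], [P → . c num )] }  — shift
  I1: { [L → ) . L], [L → . ) L], [L → . P ) num], [L → . c], [P → . c num )] }  — shift
  I2: { [L' → L .] }  — accept
  I3: { [L → P . ) num] }  — shift
  I4: { [L → c .], [P → c . num )] }  — shift, reduce
  I5: { [P → c num . )] }  — shift
  I6: { [P → c num ) .] }  — reduce
  I7: { [L → P ) . num] }  — shift
  I8: { [L → P ) num .] }  — reduce
  I9: { [L → ) L .] }  — reduce

I4 contains reduce item [L → c .] and shift item [P → c . num )] — shift-reduce conflict.

Answer: Yes — I4: [L → c .] vs [P → c . num )]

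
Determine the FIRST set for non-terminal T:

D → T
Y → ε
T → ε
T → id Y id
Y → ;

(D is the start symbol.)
From T → ε:
  - ε-production, so ε ∈ FIRST(T)
From T → id Y id:
  - id is a terminal: add 'id' and stop

Collecting: FIRST(T) = { 'id', ε }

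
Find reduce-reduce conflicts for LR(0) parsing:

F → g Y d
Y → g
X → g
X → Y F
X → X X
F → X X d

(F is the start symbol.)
Yes — I4: [X → g .] vs [Y → g .]; I10: [X → g .] vs [Y → g .]

A reduce-reduce conflict occurs when an LR(0) state has two complete items [A → α .] and [B → β .] — both call for a reduction, and with no lookahead the parser cannot choose between them.

Augment with F' → F and build the canonical LR(0) collection (I0 = CLOSURE({[F' → . F]}), then GOTO on every symbol after a dot until no new states appear). It has 13 states:
  I0: { [F → . X X d], [F → . g Y d], [F' → . F], [X → . X X], [X → . Y F], [X → . g], [Y → . g] }  — shift
  I1: { [F' → F .] }  — accept
  I2: { [F → X . X d], [X → . X X], [X → . Y F], [X → . g], [X → X . X], [Y → . g] }  — shift
  I3: { [F → . X X d], [F → . g Y d], [X → . X X], [X → . Y F], [X → . g], [X → Y . F], [Y → . g] }  — shift
  I4: { [F → g . Y d], [X → g .], [Y → . g], [Y → g .] }  — shift, 2 reduces
  I5: { [F → g Y . d] }  — shift
  I6: { [Y → g .] }  — reduce
  I7: { [F → g Y d .] }  — reduce
  I8: { [X → Y F .] }  — reduce
  I9: { [F → X X . d], [X → . X X], [X → . Y F], [X → . g], [X → X . X], [X → X X .], [Y → . g] }  — shift, reduce
  I10: { [X → g .], [Y → g .] }  — 2 reduces
  I11: { [X → . X X], [X → . Y F], [X → . g], [X → X . X], [X → X X .], [Y → . g] }  — shift, reduce
  I12: { [F → X X d .] }  — reduce

I4 contains complete items [X → g .], [Y → g .] — reduce-reduce conflict.
I10 contains complete items [X → g .], [Y → g .] — reduce-reduce conflict.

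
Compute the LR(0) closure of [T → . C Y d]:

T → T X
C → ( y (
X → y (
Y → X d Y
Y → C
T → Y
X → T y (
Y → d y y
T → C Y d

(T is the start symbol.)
{ [C → . ( y (], [T → . C Y d] }

Start with: [T → . C Y d]
  [T → . C Y d] has the dot before C: add [C → . ( y (]
No further items can be added.

CLOSURE = { [C → . ( y (], [T → . C Y d] }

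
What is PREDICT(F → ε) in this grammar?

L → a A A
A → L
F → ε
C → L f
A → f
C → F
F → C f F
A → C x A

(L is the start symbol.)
PREDICT(F → ε) = (FIRST(RHS) \ {ε}) ∪ (FOLLOW(F) if ε ∈ FIRST(RHS), i.e. RHS ⇒* ε)
The right-hand side is ε (FIRST(ε) = { ε }), so the predict set is FOLLOW(F) = { 'f', 'x' }
PREDICT(F → ε) = { 'f', 'x' }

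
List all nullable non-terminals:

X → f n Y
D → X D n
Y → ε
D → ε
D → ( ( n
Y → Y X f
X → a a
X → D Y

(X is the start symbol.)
{ 'D', 'X', 'Y' }

ε-productions: Y → ε, D → ε
So Y, D are immediately nullable.
X → D Y: every symbol on the right is nullable, so X is nullable too.
Every non-terminal is now nullable.
Nullable = { 'D', 'X', 'Y' }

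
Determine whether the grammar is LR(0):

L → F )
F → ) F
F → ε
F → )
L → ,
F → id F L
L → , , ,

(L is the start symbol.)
No. Shift-reduce conflict between [F → .] and [F → . )]

A grammar is LR(0) if no state in the canonical LR(0) collection has:
  - both a shift item (dot before a terminal) and a complete item (shift-reduce conflict), or
  - two or more complete items (reduce-reduce conflict; the accept item [L' → L .] counts as a complete item here).

Augment with L' → L and build the canonical LR(0) collection (I0 = CLOSURE({[L' → . L]}), then GOTO on every symbol after a dot until no new states appear). It has 12 states:
  I0: { [F → . ) F], [F → . )], [F → . id F L], [F → .], [L → . , , ,], [L → . ,], [L → . F )], [L' → . L] }  — shift, reduce
  I1: { [F → ) . F], [F → ) .], [F → . ) F], [F → . )], [F → . id F L], [F → .] }  — shift, 2 reduces
  I2: { [L → , . , ,], [L → , .] }  — shift, reduce
  I3: { [L → F . )] }  — shift
  I4: { [L' → L .] }  — accept
  I5: { [F → . ) F], [F → . )], [F → . id F L], [F → .], [F → id . F L] }  — shift, reduce
  I6: { [F → . ) F], [F → . )], [F → . id F L], [F → .], [F → id F . L], [L → . , , ,], [L → . ,], [L → . F )] }  — shift, reduce
  I7: { [F → id F L .] }  — reduce
  I8: { [L → F ) .] }  — reduce
  I9: { [L → , , . ,] }  — shift
  I10: { [L → , , , .] }  — reduce
  I11: { [F → ) F .] }  — reduce

Conflict in state I0:
  Shift-reduce conflict between [F → .] and [F → . )]
So the grammar is NOT LR(0).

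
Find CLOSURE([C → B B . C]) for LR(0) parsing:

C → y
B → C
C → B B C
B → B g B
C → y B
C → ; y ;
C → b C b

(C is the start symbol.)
To compute CLOSURE, for each item [A → α.Bβ] where B is a non-terminal, add [B → .γ] for all productions B → γ; repeat for the newly added items until nothing changes.

Start with: [C → B B . C]
  [C → B B . C] has the dot before C: add [C → . y], [C → . B B C], [C → . y B], [C → . ; y ;], [C → . b C b]
  [C → . B B C] has the dot before B: add [B → . C], [B → . B g B]
No further items can be added.

CLOSURE = { [B → . B g B], [B → . C], [C → . ; y ;], [C → . B B C], [C → . b C b], [C → . y B], [C → . y], [C → B B . C] }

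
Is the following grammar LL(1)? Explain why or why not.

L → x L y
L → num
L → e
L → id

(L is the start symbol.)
A grammar is LL(1) if for each non-terminal N with multiple productions, the predict sets of those productions are pairwise disjoint, where PREDICT(N → α) = (FIRST(α) \ {ε}) ∪ (FOLLOW(N) if α ⇒* ε).

For L:
  PREDICT(L → x L y) = { 'x' }
  PREDICT(L → num) = { 'num' }
  PREDICT(L → e) = { 'e' }
  PREDICT(L → id) = { 'id' }

All predict sets are disjoint. The grammar IS LL(1).

Answer: Yes, the grammar is LL(1).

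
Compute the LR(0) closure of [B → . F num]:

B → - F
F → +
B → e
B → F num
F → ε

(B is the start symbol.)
Start with: [B → . F num]
  [B → . F num] has the dot before F: add [F → . +], [F → .]
No further items can be added.

CLOSURE = { [B → . F num], [F → . +], [F → .] }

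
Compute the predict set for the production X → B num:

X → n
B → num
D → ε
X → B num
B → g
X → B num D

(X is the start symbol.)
PREDICT(X → B num) = (FIRST(RHS) \ {ε}) ∪ (FOLLOW(X) if ε ∈ FIRST(RHS), i.e. RHS ⇒* ε)
FIRST(B) = { 'g', 'num' }
FIRST(B num) = { 'g', 'num' }
ε ∉ FIRST(B num), so FOLLOW(X) is not added.
PREDICT(X → B num) = { 'g', 'num' }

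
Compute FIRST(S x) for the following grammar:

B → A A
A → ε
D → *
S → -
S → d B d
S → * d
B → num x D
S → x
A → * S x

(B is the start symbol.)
FIRST sets of the non-terminals involved (from the grammar, by fixed-point iteration):
  FIRST(S) = { '*', '-', 'd', 'x' }

To compute FIRST(S x), process the symbols left to right:
Symbol S is a non-terminal. Add FIRST(S) \ {ε} = { '*', '-', 'd', 'x' }
S is not nullable (ε ∉ FIRST(S)), so stop here.
FIRST(S x) = { '*', '-', 'd', 'x' }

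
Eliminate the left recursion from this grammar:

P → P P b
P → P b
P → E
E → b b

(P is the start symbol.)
P is directly left-recursive. The standard transformation for
  A → A α₁ | ... | A α_m | β₁ | ... | β_n
is
  A  → β₁ A' | ... | β_n A'
  A' → α₁ A' | ... | α_m A' | ε

P → E becomes P → E P'
P → P P b becomes P' → P b P'
P → P b becomes P' → b P'
Add P' → ε

Productions for other non-terminals are unchanged:
  E → b b

Resulting grammar:
P → E P'
P' → P b P'
P' → b P'
P' → ε
E → b b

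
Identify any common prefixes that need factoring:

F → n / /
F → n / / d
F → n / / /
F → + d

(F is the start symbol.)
Left-factoring is needed when two productions for the same non-terminal
share a common prefix on the right-hand side.

Productions for F:
  F → n / /
  F → n / / d
  F → n / / /
  F → + d

Found common prefix 'n / /' in productions for F

Answer: Yes, F has productions with common prefix 'n / /'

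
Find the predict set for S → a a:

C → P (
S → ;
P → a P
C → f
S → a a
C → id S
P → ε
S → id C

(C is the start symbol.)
PREDICT(S → a a) = (FIRST(RHS) \ {ε}) ∪ (FOLLOW(S) if ε ∈ FIRST(RHS), i.e. RHS ⇒* ε)
FIRST(a a) = { 'a' }
ε ∉ FIRST(a a), so FOLLOW(S) is not added.
PREDICT(S → a a) = { 'a' }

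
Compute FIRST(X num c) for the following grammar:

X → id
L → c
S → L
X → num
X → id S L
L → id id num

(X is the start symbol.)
{ 'id', 'num' }

FIRST sets of the non-terminals involved (from the grammar, by fixed-point iteration):
  FIRST(X) = { 'id', 'num' }

To compute FIRST(X num c), process the symbols left to right:
Symbol X is a non-terminal. Add FIRST(X) \ {ε} = { 'id', 'num' }
X is not nullable (ε ∉ FIRST(X)), so stop here.
FIRST(X num c) = { 'id', 'num' }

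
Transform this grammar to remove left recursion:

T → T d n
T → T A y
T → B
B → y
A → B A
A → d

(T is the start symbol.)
T → B T'
T' → d n T'
T' → A y T'
T' → ε
B → y
A → B A
A → d

T is directly left-recursive. The standard transformation for
  A → A α₁ | ... | A α_m | β₁ | ... | β_n
is
  A  → β₁ A' | ... | β_n A'
  A' → α₁ A' | ... | α_m A' | ε

T → B becomes T → B T'
T → T d n becomes T' → d n T'
T → T A y becomes T' → A y T'
Add T' → ε

Productions for other non-terminals are unchanged:
  B → y
  A → B A
  A → d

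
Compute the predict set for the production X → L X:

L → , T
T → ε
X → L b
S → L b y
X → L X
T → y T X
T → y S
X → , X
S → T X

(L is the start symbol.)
PREDICT(X → L X) = (FIRST(RHS) \ {ε}) ∪ (FOLLOW(X) if ε ∈ FIRST(RHS), i.e. RHS ⇒* ε)
FIRST(L) = { ',' }
FIRST(L X) = { ',' }
ε ∉ FIRST(L X), so FOLLOW(X) is not added.
PREDICT(X → L X) = { ',' }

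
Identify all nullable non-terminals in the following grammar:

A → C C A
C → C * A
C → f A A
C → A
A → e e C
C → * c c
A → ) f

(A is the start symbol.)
None

A non-terminal is nullable if it can derive ε (the empty string): either it has an ε-production, or it has a production whose right-hand side consists entirely of nullable non-terminals.

There are no ε-productions, so no non-terminal can derive ε.
No non-terminals are nullable.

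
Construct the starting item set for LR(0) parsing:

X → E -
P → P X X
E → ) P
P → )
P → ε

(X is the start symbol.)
First, augment the grammar with X' → X
I₀ = CLOSURE({ [X' → . X] }):
  [X' → . X] has the dot before X: add [X → . E -]
  [X → . E -] has the dot before E: add [E → . ) P]
No further items can be added.

I₀ = { [E → . ) P], [X → . E -], [X' → . X] }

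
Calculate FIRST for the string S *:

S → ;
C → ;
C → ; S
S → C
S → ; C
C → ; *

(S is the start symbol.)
{ ';' }

FIRST sets of the non-terminals involved (from the grammar, by fixed-point iteration):
  FIRST(S) = { ';' }

To compute FIRST(S *), process the symbols left to right:
Symbol S is a non-terminal. Add FIRST(S) \ {ε} = { ';' }
S is not nullable (ε ∉ FIRST(S)), so stop here.
FIRST(S *) = { ';' }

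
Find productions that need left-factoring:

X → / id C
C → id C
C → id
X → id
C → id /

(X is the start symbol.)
Left-factoring is needed when two productions for the same non-terminal
share a common prefix on the right-hand side.

Productions for X:
  X → / id C
  X → id
Productions for C:
  C → id C
  C → id
  C → id /

Found common prefix 'id' in productions for C

Answer: Yes, C has productions with common prefix 'id'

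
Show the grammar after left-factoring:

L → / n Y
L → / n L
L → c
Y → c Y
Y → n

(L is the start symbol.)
Left-factoring transforms A → αβ₁ | αβ₂ into A → αA' and A' → β₁ | β₂
(α is the longest common prefix among the alternatives). Repeat until
no nonterminal has two alternatives with a common prefix.

Round 1: L has alternatives sharing prefix '/ n'. Introduce L': L → / n L'
  Add: L' → Y
  Add: L' → L

No remaining common prefixes — done.

Resulting grammar:
L → / n L'
L' → Y
L' → L
L → c
Y → c Y
Y → n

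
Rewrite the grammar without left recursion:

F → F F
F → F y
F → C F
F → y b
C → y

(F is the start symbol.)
F is directly left-recursive. The standard transformation for
  A → A α₁ | ... | A α_m | β₁ | ... | β_n
is
  A  → β₁ A' | ... | β_n A'
  A' → α₁ A' | ... | α_m A' | ε

F → C F becomes F → C F F'
F → y b becomes F → y b F'
F → F F becomes F' → F F'
F → F y becomes F' → y F'
Add F' → ε

Productions for other non-terminals are unchanged:
  C → y

Resulting grammar:
F → C F F'
F → y b F'
F' → F F'
F' → y F'
F' → ε
C → y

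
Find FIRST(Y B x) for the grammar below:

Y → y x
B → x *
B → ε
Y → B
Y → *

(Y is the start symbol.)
{ '*', 'x', 'y' }

FIRST sets of the non-terminals involved (from the grammar, by fixed-point iteration):
  FIRST(Y) = { '*', 'x', 'y', ε }
  FIRST(B) = { 'x', ε }

To compute FIRST(Y B x), process the symbols left to right:
Symbol Y is a non-terminal. Add FIRST(Y) \ {ε} = { '*', 'x', 'y' }
Y is nullable (ε ∈ FIRST(Y)), continue to the next symbol.
Symbol B is a non-terminal. Add FIRST(B) \ {ε} = { 'x' }
B is nullable (ε ∈ FIRST(B)), continue to the next symbol.
Symbol x is a terminal. Add 'x' and stop.
FIRST(Y B x) = { '*', 'x', 'y' }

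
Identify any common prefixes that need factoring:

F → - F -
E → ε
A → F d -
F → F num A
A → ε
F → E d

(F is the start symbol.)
Left-factoring is needed when two productions for the same non-terminal
share a common prefix on the right-hand side.

Productions for F:
  F → - F -
  F → F num A
  F → E d
Productions for A:
  A → F d -
  A → ε

No common prefixes found.

Answer: No, left-factoring is not needed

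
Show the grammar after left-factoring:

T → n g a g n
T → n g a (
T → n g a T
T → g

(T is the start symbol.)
Left-factoring transforms A → αβ₁ | αβ₂ into A → αA' and A' → β₁ | β₂
(α is the longest common prefix among the alternatives). Repeat until
no nonterminal has two alternatives with a common prefix.

Round 1: T has alternatives sharing prefix 'n g a'. Introduce T': T → n g a T'
  Add: T' → g n
  Add: T' → (
  Add: T' → T

No remaining common prefixes — done.

Resulting grammar:
T → n g a T'
T' → g n
T' → (
T' → T
T → g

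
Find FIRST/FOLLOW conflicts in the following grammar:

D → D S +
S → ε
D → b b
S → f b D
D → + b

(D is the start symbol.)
Nullable non-terminals: S.

S: nullable alternative(s) S → ε; FOLLOW(S) = { '+' }
  S → ε: FIRST \ {ε} = { } — this is the only nullable alternative, skip
  S → f b D: FIRST \ {ε} = { 'f' } — disjoint from FOLLOW(S)

D has no nullable alternative, so no FIRST/FOLLOW check is needed there.

No FIRST/FOLLOW conflicts found.

Answer: No FIRST/FOLLOW conflicts.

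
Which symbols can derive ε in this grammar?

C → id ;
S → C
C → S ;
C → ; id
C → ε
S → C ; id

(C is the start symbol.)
{ 'C', 'S' }

ε-productions: C → ε
So C is immediately nullable.
S → C: every symbol on the right is nullable, so S is nullable too.
Every non-terminal is now nullable.
Nullable = { 'C', 'S' }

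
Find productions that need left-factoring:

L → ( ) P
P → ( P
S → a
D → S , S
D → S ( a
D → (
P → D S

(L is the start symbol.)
Yes, D has productions with common prefix 'S'

Left-factoring is needed when two productions for the same non-terminal
share a common prefix on the right-hand side.

Productions for P:
  P → ( P
  P → D S
Productions for D:
  D → S , S
  D → S ( a
  D → (

Found common prefix 'S' in productions for D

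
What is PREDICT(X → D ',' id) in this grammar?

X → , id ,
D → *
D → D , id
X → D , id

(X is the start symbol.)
{ '*' }

PREDICT(X → D ',' id) = (FIRST(RHS) \ {ε}) ∪ (FOLLOW(X) if ε ∈ FIRST(RHS), i.e. RHS ⇒* ε)
FIRST(D) = { '*' }
FIRST(D ',' id) = { '*' }
ε ∉ FIRST(D ',' id), so FOLLOW(X) is not added.
PREDICT(X → D ',' id) = { '*' }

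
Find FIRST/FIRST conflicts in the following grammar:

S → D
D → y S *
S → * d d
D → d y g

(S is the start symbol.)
No FIRST/FIRST conflicts.

A FIRST/FIRST conflict occurs when two productions N → α and N → β for the same non-terminal have FIRST(α) ∩ FIRST(β) ≠ ∅ (with ε ∈ FIRST of a nullable right-hand side, so two nullable alternatives also conflict).

FIRST sets of the non-terminals at (or reachable through a nullable prefix from) the front of some alternative:
  FIRST(D) = { 'd', 'y' }

Productions for S:
  S → D: FIRST = { 'd', 'y' }
  S → * d d: FIRST = { '*' }
Productions for D:
  D → y S *: FIRST = { 'y' }
  D → d y g: FIRST = { 'd' }

All alternatives of each non-terminal have pairwise disjoint FIRST sets.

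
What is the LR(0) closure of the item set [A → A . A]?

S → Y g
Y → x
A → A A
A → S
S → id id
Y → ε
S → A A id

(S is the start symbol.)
{ [A → . A A], [A → . S], [A → A . A], [S → . A A id], [S → . Y g], [S → . id id], [Y → . x], [Y → .] }

To compute CLOSURE, for each item [A → α.Bβ] where B is a non-terminal, add [B → .γ] for all productions B → γ; repeat for the newly added items until nothing changes.

Start with: [A → A . A]
  [A → A . A] has the dot before A: add [A → . A A], [A → . S]
  [A → . S] has the dot before S: add [S → . Y g], [S → . id id], [S → . A A id]
  [S → . Y g] has the dot before Y: add [Y → . x], [Y → .]
No further items can be added.

CLOSURE = { [A → . A A], [A → . S], [A → A . A], [S → . A A id], [S → . Y g], [S → . id id], [Y → . x], [Y → .] }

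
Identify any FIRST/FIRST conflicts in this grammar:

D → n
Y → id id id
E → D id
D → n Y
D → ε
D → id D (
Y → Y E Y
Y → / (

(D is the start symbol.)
A FIRST/FIRST conflict occurs when two productions N → α and N → β for the same non-terminal have FIRST(α) ∩ FIRST(β) ≠ ∅ (with ε ∈ FIRST of a nullable right-hand side, so two nullable alternatives also conflict).

FIRST sets of the non-terminals at (or reachable through a nullable prefix from) the front of some alternative:
  FIRST(Y) = { '/', 'id' }

Productions for D:
  D → n: FIRST = { 'n' }
  D → n Y: FIRST = { 'n' }
  D → ε: FIRST = { ε }
  D → id D (: FIRST = { 'id' }
Productions for Y:
  Y → id id id: FIRST = { 'id' }
  Y → Y E Y: FIRST = { '/', 'id' }
  Y → / (: FIRST = { '/' }
E has only one production, so no FIRST/FIRST conflict is possible there.

Conflict for D: D → n and D → n Y
  Overlap: { 'n' }
Conflict for Y: Y → id id id and Y → Y E Y
  Overlap: { 'id' }
Conflict for Y: Y → Y E Y and Y → / (
  Overlap: { '/' }

Answer: Yes. D → n / D → n Y on { 'n' }; Y → id id id / Y → Y E Y on { 'id' }; Y → Y E Y / Y → '/' '(' on { '/' }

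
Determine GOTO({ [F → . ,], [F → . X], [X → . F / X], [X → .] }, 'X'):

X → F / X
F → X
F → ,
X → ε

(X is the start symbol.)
GOTO(I, 'X') = CLOSURE({ [A → αX.β] : [A → α.Xβ] ∈ I, X = 'X' })

Items with dot before 'X', with the dot advanced:
  [F → . X] → [F → X .]
Closure adds nothing (no advanced item has the dot before a non-terminal).

GOTO = { [F → X .] }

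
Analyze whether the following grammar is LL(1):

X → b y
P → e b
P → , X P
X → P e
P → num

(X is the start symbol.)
Relevant sets:
  FIRST(P) = { ',', 'e', 'num' }

For X:
  PREDICT(X → b y) = { 'b' }
  PREDICT(X → P e) = { ',', 'e', 'num' }
For P:
  PREDICT(P → e b) = { 'e' }
  PREDICT(P → ',' X P) = { ',' }
  PREDICT(P → num) = { 'num' }

All predict sets are disjoint. The grammar IS LL(1).

Answer: Yes, the grammar is LL(1).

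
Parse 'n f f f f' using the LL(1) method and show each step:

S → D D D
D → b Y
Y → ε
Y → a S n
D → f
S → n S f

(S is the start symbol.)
LL(1) parsing maintains a stack (initially the start symbol over $) and the input. At each step: if the stack top is a terminal, match it against the current input token; if it is a non-terminal N, replace it with the RHS of M[N, lookahead] (the unique production whose predict set contains the lookahead).

Stack is shown with the top on the left.

Stack      Input        Action
------------------------------
S $        n f f f f $  output S → n S f
n S f $    n f f f f $  match 'n'
S f $      f f f f $    output S → D D D
D D D f $  f f f f $    output D → f
f D D f $  f f f f $    match 'f'
D D f $    f f f $      output D → f
f D f $    f f f $      match 'f'
D f $      f f $        output D → f
f f $      f f $        match 'f'
f $        f $          match 'f'
$          $            accept

The string is accepted.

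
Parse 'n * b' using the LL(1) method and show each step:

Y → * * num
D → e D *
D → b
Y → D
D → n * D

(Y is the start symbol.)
LL(1) parsing maintains a stack (initially the start symbol over $) and the input. At each step: if the stack top is a terminal, match it against the current input token; if it is a non-terminal N, replace it with the RHS of M[N, lookahead] (the unique production whose predict set contains the lookahead).

Stack is shown with the top on the left.

Stack    Input    Action
------------------------
Y $      n * b $  output Y → D
D $      n * b $  output D → n * D
n * D $  n * b $  match 'n'
* D $    * b $    match '*'
D $      b $      output D → b
b $      b $      match 'b'
$        $        accept

The string is accepted.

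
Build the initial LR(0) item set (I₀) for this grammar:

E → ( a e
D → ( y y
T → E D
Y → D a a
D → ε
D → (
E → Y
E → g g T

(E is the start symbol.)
First, augment the grammar with E' → E
I₀ = CLOSURE({ [E' → . E] }):
  [E' → . E] has the dot before E: add [E → . ( a e], [E → . Y], [E → . g g T]
  [E → . Y] has the dot before Y: add [Y → . D a a]
  [Y → . D a a] has the dot before D: add [D → . ( y y], [D → .], [D → . (]
No further items can be added.

I₀ = { [D → . ( y y], [D → . (], [D → .], [E → . ( a e], [E → . Y], [E → . g g T], [E' → . E], [Y → . D a a] }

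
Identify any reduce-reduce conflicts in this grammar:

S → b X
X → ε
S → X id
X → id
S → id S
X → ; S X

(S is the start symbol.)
A reduce-reduce conflict occurs when an LR(0) state has two complete items [A → α .] and [B → β .] — both call for a reduction, and with no lookahead the parser cannot choose between them.

Augment with S' → S and build the canonical LR(0) collection (I0 = CLOSURE({[S' → . S]}), then GOTO on every symbol after a dot until no new states appear). It has 12 states:
  I0: { [S → . X id], [S → . b X], [S → . id S], [S' → . S], [X → . ; S X], [X → . id], [X → .] }  — shift, reduce
  I1: { [S → . X id], [S → . b X], [S → . id S], [X → . ; S X], [X → . id], [X → .], [X → ; . S X] }  — shift, reduce
  I2: { [S' → S .] }  — accept
  I3: { [S → X . id] }  — shift
  I4: { [S → b . X], [X → . ; S X], [X → . id], [X → .] }  — shift, reduce
  I5: { [S → . X id], [S → . b X], [S → . id S], [S → id . S], [X → . ; S X], [X → . id], [X → .], [X → id .] }  — shift, 2 reduces
  I6: { [S → id S .] }  — reduce
  I7: { [S → b X .] }  — reduce
  I8: { [X → id .] }  — reduce
  I9: { [S → X id .] }  — reduce
  I10: { [X → . ; S X], [X → . id], [X → .], [X → ; S . X] }  — shift, reduce
  I11: { [X → ; S X .] }  — reduce

I5 contains complete items [X → .], [X → id .] — reduce-reduce conflict.

Answer: Yes — I5: [X → .] vs [X → id .]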